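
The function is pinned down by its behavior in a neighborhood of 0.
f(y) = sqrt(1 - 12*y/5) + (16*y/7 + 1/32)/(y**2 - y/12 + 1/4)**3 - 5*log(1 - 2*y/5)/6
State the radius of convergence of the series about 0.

Denominator factor (y**2 - y/12 + 1/4)^3: discriminant -143/144, complex-conjugate roots (1/24) + ((1/24)*sqrt(143))*i and (1/24) - ((1/24)*sqrt(143))*i; poles of order 3, moduli 1/2 and 1/2.
Branch term (-5/6)*log(1 - y/(5/2)): its argument vanishes at y = 5/2, a logarithmic branch point, modulus 5/2.
Branch term (1)*sqrt(1 - y/(5/12)): its argument vanishes at y = 5/12, a square-root branch point, modulus 5/12.
The radius of convergence is the smallest modulus among the singular points: 5/12.

The radius of convergence is 5/12.


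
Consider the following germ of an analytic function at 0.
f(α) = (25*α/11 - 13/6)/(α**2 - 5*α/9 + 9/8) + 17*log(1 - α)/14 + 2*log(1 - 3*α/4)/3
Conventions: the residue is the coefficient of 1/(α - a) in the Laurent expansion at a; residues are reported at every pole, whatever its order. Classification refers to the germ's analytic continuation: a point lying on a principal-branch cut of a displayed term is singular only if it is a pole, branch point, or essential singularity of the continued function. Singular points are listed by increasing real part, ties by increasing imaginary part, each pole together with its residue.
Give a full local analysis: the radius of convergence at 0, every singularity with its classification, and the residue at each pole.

Radius of convergence at 0: 1.
At (5/18) - ((1/36)*sqrt(1358))*i: a pole of order 1; residue (25/22) - ((152/7469)*sqrt(1358))*i.
At (5/18) + ((1/36)*sqrt(1358))*i: a pole of order 1; residue (25/22) + ((152/7469)*sqrt(1358))*i.
At 1: a logarithmic branch point.
At 4/3: a logarithmic branch point.

Denominator factor (α**2 - 5*α/9 + 9/8): discriminant -679/162, complex-conjugate roots (5/18) + ((1/36)*sqrt(1358))*i and (5/18) - ((1/36)*sqrt(1358))*i; poles of order 1, moduli (3/4)*sqrt(2) and (3/4)*sqrt(2).
Branch term (17/14)*log(1 - α/(1)): its argument vanishes at α = 1, a logarithmic branch point, modulus 1.
Branch term (2/3)*log(1 - α/(4/3)): its argument vanishes at α = 4/3, a logarithmic branch point, modulus 4/3.
The radius of convergence is the smallest modulus among the singular points: 1.
The branch terms are analytic at (5/18) - ((1/36)*sqrt(1358))*i and contribute nothing to the residue; only the rational part matters.
The factor α**2 - 5*α/9 + 9/8 splits as (α - a)(α - a') with a = (5/18) - ((1/36)*sqrt(1358))*i, a' = (5/18) + ((1/36)*sqrt(1358))*i. At the order-1 pole a set g(α) = (α - a)*(rational part) = [25*α/11 - 13/6] / (α - a').
Simple pole: residue = g(a) at a = (5/18) - ((1/36)*sqrt(1358))*i, which is (25/22) - ((152/7469)*sqrt(1358))*i.
The branch terms are analytic at (5/18) + ((1/36)*sqrt(1358))*i and contribute nothing to the residue; only the rational part matters.
The factor α**2 - 5*α/9 + 9/8 splits as (α - a)(α - a') with a = (5/18) + ((1/36)*sqrt(1358))*i, a' = (5/18) - ((1/36)*sqrt(1358))*i. At the order-1 pole a set g(α) = (α - a)*(rational part) = [25*α/11 - 13/6] / (α - a').
Simple pole: residue = g(a) at a = (5/18) + ((1/36)*sqrt(1358))*i, which is (25/22) + ((152/7469)*sqrt(1358))*i.
List the singular points by increasing real part (a conjugate pair: the negative imaginary part first).


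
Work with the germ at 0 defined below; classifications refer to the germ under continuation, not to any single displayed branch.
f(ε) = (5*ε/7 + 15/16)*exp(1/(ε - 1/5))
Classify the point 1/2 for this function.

The point is a regular point.

There is no denominator, hence no pole anywhere.
The essential point of exp(1/(ε - (1/5))) is 1/5, not 1/2.
So the germ continues analytically to 1/2.


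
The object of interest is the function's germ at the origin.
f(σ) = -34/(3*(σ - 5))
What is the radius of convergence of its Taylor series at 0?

The radius of convergence is 5.

Denominator factor (σ - 5): pole of order 1 at 5, modulus 5.
The radius of convergence is the smallest modulus among the singular points: 5.


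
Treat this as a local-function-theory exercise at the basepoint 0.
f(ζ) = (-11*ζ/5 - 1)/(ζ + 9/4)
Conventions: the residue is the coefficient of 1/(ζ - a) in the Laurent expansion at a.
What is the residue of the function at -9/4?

The residue is 79/20.

At the order-1 pole -9/4 set g(ζ) = (ζ - (-9/4))*f(ζ) = -11*ζ/5 - 1.
Simple pole: residue = g(a) at a = -9/4, which is 79/20.


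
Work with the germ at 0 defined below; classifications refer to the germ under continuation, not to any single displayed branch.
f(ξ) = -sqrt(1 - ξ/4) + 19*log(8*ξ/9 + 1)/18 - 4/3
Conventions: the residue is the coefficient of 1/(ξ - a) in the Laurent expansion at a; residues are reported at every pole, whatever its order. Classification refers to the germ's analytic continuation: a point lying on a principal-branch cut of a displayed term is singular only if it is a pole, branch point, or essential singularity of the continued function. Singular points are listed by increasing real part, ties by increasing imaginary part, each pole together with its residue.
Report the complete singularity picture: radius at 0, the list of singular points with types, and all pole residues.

Branch term (19/18)*log(1 - ξ/(-9/8)): its argument vanishes at ξ = -9/8, a logarithmic branch point, modulus 9/8.
Branch term (-1)*sqrt(1 - ξ/(4)): its argument vanishes at ξ = 4, a square-root branch point, modulus 4.
The radius of convergence is the smallest modulus among the singular points: 9/8.
List the singular points by increasing real part (a conjugate pair: the negative imaginary part first).

Radius of convergence at 0: 9/8.
At -9/8: a logarithmic branch point.
At 4: an algebraic (square-root) branch point.


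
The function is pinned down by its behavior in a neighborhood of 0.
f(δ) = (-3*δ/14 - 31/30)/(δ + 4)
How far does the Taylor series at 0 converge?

Denominator factor (δ + 4): pole of order 1 at -4, modulus 4.
The radius of convergence is the smallest modulus among the singular points: 4.

The radius of convergence is 4.


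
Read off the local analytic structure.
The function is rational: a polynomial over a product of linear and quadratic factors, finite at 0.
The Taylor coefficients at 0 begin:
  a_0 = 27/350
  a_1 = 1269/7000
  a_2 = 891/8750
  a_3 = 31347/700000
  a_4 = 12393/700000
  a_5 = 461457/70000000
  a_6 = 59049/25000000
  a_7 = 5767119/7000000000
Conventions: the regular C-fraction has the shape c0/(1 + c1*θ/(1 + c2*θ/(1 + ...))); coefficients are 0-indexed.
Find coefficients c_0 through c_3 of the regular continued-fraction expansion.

The regular C-fraction coefficients are [27/350, -47/20, 1681/940, -9/235].

Taylor coefficients (read off): a_0 = 27/350, a_1 = 1269/7000, a_2 = 891/8750, a_3 = 31347/700000.
c0 = a_0 = 27/350. Peel one level at a time: if S = 1 + c*θ/S' with S'(0) = 1, then c is the θ-coefficient of S and S' = c*θ/(S - 1).
S_1 = c0/f = 1 + (-47/20)*θ + (1681/400)*θ^2 + ...; c1 = -47/20.
S_2 = c1*θ/(S_1 - 1) = 1 + (1681/940)*θ + (15129/220900)*θ^2 + ...; c2 = 1681/940.
S_3 = c2*θ/(S_2 - 1) = 1 + (-9/235)*θ + ...; c3 = -9/235.


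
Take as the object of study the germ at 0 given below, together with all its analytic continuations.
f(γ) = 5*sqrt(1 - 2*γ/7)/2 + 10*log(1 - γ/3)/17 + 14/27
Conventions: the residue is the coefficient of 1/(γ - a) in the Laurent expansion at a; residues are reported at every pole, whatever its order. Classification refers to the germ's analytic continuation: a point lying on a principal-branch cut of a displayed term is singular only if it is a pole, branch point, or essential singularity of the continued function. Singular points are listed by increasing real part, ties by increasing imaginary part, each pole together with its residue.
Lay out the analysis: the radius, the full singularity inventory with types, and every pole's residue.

Branch term (10/17)*log(1 - γ/(3)): its argument vanishes at γ = 3, a logarithmic branch point, modulus 3.
Branch term (5/2)*sqrt(1 - γ/(7/2)): its argument vanishes at γ = 7/2, a square-root branch point, modulus 7/2.
The radius of convergence is the smallest modulus among the singular points: 3.
List the singular points by increasing real part (a conjugate pair: the negative imaginary part first).

Radius of convergence at 0: 3.
At 3: a logarithmic branch point.
At 7/2: an algebraic (square-root) branch point.


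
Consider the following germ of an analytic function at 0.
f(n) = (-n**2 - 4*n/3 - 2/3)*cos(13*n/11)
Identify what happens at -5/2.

There is no denominator, hence no pole anywhere.
The factor cos(13*n/11) is entire.
So the germ continues analytically to -5/2.

The point is a regular point.


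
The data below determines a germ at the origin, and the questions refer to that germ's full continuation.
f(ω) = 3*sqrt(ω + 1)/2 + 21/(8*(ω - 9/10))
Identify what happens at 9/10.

The point is a pole of order 1.

The denominator factor ω - 9/10 vanishes at 9/10 and appears to the power 1; the numerator there equals 21/8, nonzero, and no other factor vanishes.
The branch terms are analytic at this point.
Hence a pole whose order is the multiplicity, 1.


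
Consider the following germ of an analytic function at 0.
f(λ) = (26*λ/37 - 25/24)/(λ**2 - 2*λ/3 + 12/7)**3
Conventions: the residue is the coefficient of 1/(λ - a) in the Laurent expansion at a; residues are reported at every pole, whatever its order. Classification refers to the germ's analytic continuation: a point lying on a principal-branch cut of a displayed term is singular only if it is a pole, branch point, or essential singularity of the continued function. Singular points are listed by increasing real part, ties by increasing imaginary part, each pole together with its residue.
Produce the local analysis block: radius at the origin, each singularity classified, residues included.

Denominator factor (λ**2 - 2*λ/3 + 12/7)^3: discriminant -404/63, complex-conjugate roots (1/3) + ((1/21)*sqrt(707))*i and (1/3) - ((1/21)*sqrt(707))*i; poles of order 3, moduli (2/7)*sqrt(21) and (2/7)*sqrt(21).
The radius of convergence is the smallest modulus among the singular points: (2/7)*sqrt(21).
The factor λ**2 - 2*λ/3 + 12/7 splits as (λ - a)(λ - a') with a = (1/3) - ((1/21)*sqrt(707))*i, a' = (1/3) + ((1/21)*sqrt(707))*i. At the order-3 pole a set g(λ) = (λ - a)^3*f(λ) = [26*λ/37 - 25/24] / (λ - a')^3.
Order-3 pole: residue = g''(a)/2; g''((1/3) - ((1/21)*sqrt(707))*i) = -((8537319/2439752768)*sqrt(707))*i, so the residue is -((8537319/4879505536)*sqrt(707))*i.
The factor λ**2 - 2*λ/3 + 12/7 splits as (λ - a)(λ - a') with a = (1/3) + ((1/21)*sqrt(707))*i, a' = (1/3) - ((1/21)*sqrt(707))*i. At the order-3 pole a set g(λ) = (λ - a)^3*f(λ) = [26*λ/37 - 25/24] / (λ - a')^3.
Order-3 pole: residue = g''(a)/2; g''((1/3) + ((1/21)*sqrt(707))*i) = ((8537319/2439752768)*sqrt(707))*i, so the residue is ((8537319/4879505536)*sqrt(707))*i.
List the singular points by increasing real part (a conjugate pair: the negative imaginary part first).

Radius of convergence at 0: (2/7)*sqrt(21).
At (1/3) - ((1/21)*sqrt(707))*i: a pole of order 3; residue -((8537319/4879505536)*sqrt(707))*i.
At (1/3) + ((1/21)*sqrt(707))*i: a pole of order 3; residue ((8537319/4879505536)*sqrt(707))*i.


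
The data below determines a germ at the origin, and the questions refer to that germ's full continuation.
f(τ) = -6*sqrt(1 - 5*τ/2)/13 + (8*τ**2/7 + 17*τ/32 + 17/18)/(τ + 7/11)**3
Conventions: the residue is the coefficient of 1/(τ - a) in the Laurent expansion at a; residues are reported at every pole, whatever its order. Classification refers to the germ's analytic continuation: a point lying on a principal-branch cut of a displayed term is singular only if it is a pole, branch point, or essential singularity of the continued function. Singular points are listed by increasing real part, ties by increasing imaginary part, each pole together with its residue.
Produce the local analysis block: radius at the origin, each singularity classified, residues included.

Radius of convergence at 0: 2/5.
At -7/11: a pole of order 3; residue 8/7.
At 2/5: an algebraic (square-root) branch point.

Denominator factor (τ + 7/11)^3: pole of order 3 at -7/11, modulus 7/11.
Branch term (-6/13)*sqrt(1 - τ/(2/5)): its argument vanishes at τ = 2/5, a square-root branch point, modulus 2/5.
The radius of convergence is the smallest modulus among the singular points: 2/5.
The branch term is analytic at -7/11 and contributes nothing to the residue; only the rational part matters.
At the order-3 pole -7/11 set g(τ) = (τ - (-7/11))^3*(rational part) = 8*τ**2/7 + 17*τ/32 + 17/18.
Order-3 pole: residue = g''(a)/2; g''(-7/11) = 16/7, so the residue is 8/7.
List the singular points by increasing real part (a conjugate pair: the negative imaginary part first).


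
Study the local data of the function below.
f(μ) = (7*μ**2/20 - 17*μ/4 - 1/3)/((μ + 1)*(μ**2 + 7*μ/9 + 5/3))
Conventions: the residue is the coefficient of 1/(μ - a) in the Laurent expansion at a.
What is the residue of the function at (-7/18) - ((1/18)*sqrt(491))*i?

The factor μ**2 + 7*μ/9 + 5/3 splits as (μ - a)(μ - a') with a = (-7/18) - ((1/18)*sqrt(491))*i, a' = (-7/18) + ((1/18)*sqrt(491))*i. At the order-1 pole a set g(μ) = (μ - a)*f(μ) = [(7*μ**2/20 - 17*μ/4 - 1/3)/(μ + 1)] / (μ - a').
Simple pole: residue = g(a) at a = (-7/18) - ((1/18)*sqrt(491))*i, which is (-649/680) - ((20537/333880)*sqrt(491))*i.

The residue is (-649/680) - ((20537/333880)*sqrt(491))*i.


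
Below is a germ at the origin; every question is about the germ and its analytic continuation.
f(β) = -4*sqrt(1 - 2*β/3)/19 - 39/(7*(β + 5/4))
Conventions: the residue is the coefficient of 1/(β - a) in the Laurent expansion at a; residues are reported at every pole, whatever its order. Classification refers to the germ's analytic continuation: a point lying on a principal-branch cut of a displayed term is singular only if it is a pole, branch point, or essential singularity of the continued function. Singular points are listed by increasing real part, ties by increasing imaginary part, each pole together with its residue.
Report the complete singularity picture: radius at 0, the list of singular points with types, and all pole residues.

Radius of convergence at 0: 5/4.
At -5/4: a pole of order 1; residue -39/7.
At 3/2: an algebraic (square-root) branch point.

Denominator factor (β + 5/4): pole of order 1 at -5/4, modulus 5/4.
Branch term (-4/19)*sqrt(1 - β/(3/2)): its argument vanishes at β = 3/2, a square-root branch point, modulus 3/2.
The radius of convergence is the smallest modulus among the singular points: 5/4.
The branch term is analytic at -5/4 and contributes nothing to the residue; only the rational part matters.
At the order-1 pole -5/4 set g(β) = (β - (-5/4))*(rational part) = -39/7.
Simple pole: residue = g(a) at a = -5/4, which is -39/7.
List the singular points by increasing real part (a conjugate pair: the negative imaginary part first).


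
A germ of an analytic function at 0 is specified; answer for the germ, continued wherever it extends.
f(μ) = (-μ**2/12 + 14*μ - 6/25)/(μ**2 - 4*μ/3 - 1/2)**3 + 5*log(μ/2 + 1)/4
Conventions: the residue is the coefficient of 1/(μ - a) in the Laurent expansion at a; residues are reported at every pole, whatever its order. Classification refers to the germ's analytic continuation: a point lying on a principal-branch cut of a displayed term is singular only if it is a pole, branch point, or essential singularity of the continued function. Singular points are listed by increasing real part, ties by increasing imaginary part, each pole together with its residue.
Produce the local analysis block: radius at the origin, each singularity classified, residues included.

Radius of convergence at 0: -2/3 + (1/6)*sqrt(34).
At -2: a logarithmic branch point.
At 2/3 - (1/6)*sqrt(34): a pole of order 3; residue -(1324233/3930400)*sqrt(34).
At 2/3 + (1/6)*sqrt(34): a pole of order 3; residue (1324233/3930400)*sqrt(34).

Denominator factor (μ**2 - 4*μ/3 - 1/2)^3: discriminant 34/9, real irrational roots 2/3 + (1/6)*sqrt(34) and 2/3 - (1/6)*sqrt(34); poles of order 3, moduli 2/3 + (1/6)*sqrt(34) and -2/3 + (1/6)*sqrt(34).
Branch term (5/4)*log(1 - μ/(-2)): its argument vanishes at μ = -2, a logarithmic branch point, modulus 2.
The radius of convergence is the smallest modulus among the singular points: -2/3 + (1/6)*sqrt(34).
The branch term is analytic at 2/3 - (1/6)*sqrt(34) and contributes nothing to the residue; only the rational part matters.
The factor μ**2 - 4*μ/3 - 1/2 splits as (μ - a)(μ - a') with a = 2/3 - (1/6)*sqrt(34), a' = 2/3 + (1/6)*sqrt(34). At the order-3 pole a set g(μ) = (μ - a)^3*(rational part) = [-μ**2/12 + 14*μ - 6/25] / (μ - a')^3.
Order-3 pole: residue = g''(a)/2; g''(2/3 - (1/6)*sqrt(34)) = -(1324233/1965200)*sqrt(34), so the residue is -(1324233/3930400)*sqrt(34).
The branch term is analytic at 2/3 + (1/6)*sqrt(34) and contributes nothing to the residue; only the rational part matters.
The factor μ**2 - 4*μ/3 - 1/2 splits as (μ - a)(μ - a') with a = 2/3 + (1/6)*sqrt(34), a' = 2/3 - (1/6)*sqrt(34). At the order-3 pole a set g(μ) = (μ - a)^3*(rational part) = [-μ**2/12 + 14*μ - 6/25] / (μ - a')^3.
Order-3 pole: residue = g''(a)/2; g''(2/3 + (1/6)*sqrt(34)) = (1324233/1965200)*sqrt(34), so the residue is (1324233/3930400)*sqrt(34).
List the singular points by increasing real part (a conjugate pair: the negative imaginary part first).


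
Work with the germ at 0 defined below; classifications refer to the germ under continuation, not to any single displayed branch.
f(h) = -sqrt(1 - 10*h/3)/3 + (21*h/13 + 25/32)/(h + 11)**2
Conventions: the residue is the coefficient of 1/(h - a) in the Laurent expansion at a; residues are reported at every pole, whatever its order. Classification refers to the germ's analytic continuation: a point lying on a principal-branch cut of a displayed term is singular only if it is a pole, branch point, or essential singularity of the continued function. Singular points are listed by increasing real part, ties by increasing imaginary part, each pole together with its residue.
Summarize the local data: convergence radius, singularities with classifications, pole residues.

Radius of convergence at 0: 3/10.
At -11: a pole of order 2; residue 21/13.
At 3/10: an algebraic (square-root) branch point.

Denominator factor (h + 11)^2: pole of order 2 at -11, modulus 11.
Branch term (-1/3)*sqrt(1 - h/(3/10)): its argument vanishes at h = 3/10, a square-root branch point, modulus 3/10.
The radius of convergence is the smallest modulus among the singular points: 3/10.
The branch term is analytic at -11 and contributes nothing to the residue; only the rational part matters.
At the order-2 pole -11 set g(h) = (h - (-11))^2*(rational part) = 21*h/13 + 25/32.
Order-2 pole: residue = g'(a); g'(-11) = 21/13, so the residue is 21/13.
List the singular points by increasing real part (a conjugate pair: the negative imaginary part first).


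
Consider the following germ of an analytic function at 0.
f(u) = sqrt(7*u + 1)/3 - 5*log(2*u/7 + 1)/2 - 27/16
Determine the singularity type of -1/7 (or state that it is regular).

The term (1/3)*sqrt(1 - u/(-1/7)) has argument 1 - -1/7/(-1/7) = 0 at -1/7: a square-root (algebraic, two-sheeted) branch point; the remaining terms are analytic or single-valued there.

The point is an algebraic (square-root) branch point.


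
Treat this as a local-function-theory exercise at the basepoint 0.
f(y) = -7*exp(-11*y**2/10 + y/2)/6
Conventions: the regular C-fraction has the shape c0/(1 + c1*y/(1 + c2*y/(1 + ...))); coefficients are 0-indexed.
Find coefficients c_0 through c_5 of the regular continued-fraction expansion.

The regular C-fraction coefficients are [-7/6, -1/2, 49/20, -5833/2940, -676111/3429804, -4950187123/15775021852].

Taylor coefficients (expand at 0): a_0 = -7/6, a_1 = -7/12, a_2 = 91/80, a_3 = 889/1440, a_4 = -31591/57600, a_5 = -4179/12800.
c0 = a_0 = -7/6. Peel one level at a time: if S = 1 + c*y/S' with S'(0) = 1, then c is the y-coefficient of S and S' = c*y/(S - 1).
S_1 = c0/f = 1 + (-1/2)*y + (49/40)*y^2 + ...; c1 = -1/2.
S_2 = c1*y/(S_1 - 1) = 1 + (49/20)*y + (5833/1200)*y^2 + ...; c2 = 49/20.
S_3 = c2*y/(S_2 - 1) = 1 + (-5833/2940)*y + (-676111/1728720)*y^2 + ...; c3 = -5833/2940.
S_4 = c3*y/(S_3 - 1) = 1 + (-676111/3429804)*y + (-101024227/1633146672)*y^2 + ...; c4 = -676111/3429804.
S_5 = c4*y/(S_4 - 1) = 1 + (-4950187123/15775021852)*y + ...; c5 = -4950187123/15775021852.


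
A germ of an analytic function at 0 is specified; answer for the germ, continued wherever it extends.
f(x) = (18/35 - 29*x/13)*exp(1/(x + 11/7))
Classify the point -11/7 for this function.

The point is an essential singularity.

The exponent 1/(x - (-11/7)) has a pole at -11/7, so exp(1/(x - (-11/7))) takes every nonzero value near it: an essential singularity (not a pole of any order).


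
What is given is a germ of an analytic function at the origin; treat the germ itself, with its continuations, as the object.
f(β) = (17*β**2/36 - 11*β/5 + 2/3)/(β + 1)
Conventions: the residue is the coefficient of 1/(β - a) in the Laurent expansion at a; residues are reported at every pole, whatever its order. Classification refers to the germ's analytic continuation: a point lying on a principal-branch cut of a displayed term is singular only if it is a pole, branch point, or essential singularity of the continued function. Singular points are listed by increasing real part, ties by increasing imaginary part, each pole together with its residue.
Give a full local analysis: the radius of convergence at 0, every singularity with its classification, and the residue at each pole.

Radius of convergence at 0: 1.
At -1: a pole of order 1; residue 601/180.

Denominator factor (β + 1): pole of order 1 at -1, modulus 1.
The radius of convergence is the smallest modulus among the singular points: 1.
At the order-1 pole -1 set g(β) = (β - (-1))*f(β) = 17*β**2/36 - 11*β/5 + 2/3.
Simple pole: residue = g(a) at a = -1, which is 601/180.


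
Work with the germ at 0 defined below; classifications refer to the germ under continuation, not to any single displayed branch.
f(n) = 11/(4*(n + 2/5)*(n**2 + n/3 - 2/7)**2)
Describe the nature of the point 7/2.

Denominator factors: n**2 + n/3 - 2/7 = 1103/84 at n = 7/2; n + 2/5 = 39/10 at n = 7/2 — none vanishes.
So the germ continues analytically to 7/2.

The point is a regular point.


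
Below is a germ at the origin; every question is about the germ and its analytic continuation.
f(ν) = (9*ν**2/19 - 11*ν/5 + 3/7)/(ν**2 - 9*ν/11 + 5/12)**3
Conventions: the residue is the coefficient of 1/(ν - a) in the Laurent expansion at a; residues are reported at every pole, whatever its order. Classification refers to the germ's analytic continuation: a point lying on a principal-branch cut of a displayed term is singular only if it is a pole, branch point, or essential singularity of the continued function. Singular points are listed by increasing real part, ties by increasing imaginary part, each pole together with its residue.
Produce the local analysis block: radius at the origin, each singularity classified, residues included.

Denominator factor (ν**2 - 9*ν/11 + 5/12)^3: discriminant -362/363, complex-conjugate roots (9/22) + ((1/66)*sqrt(1086))*i and (9/22) - ((1/66)*sqrt(1086))*i; poles of order 3, moduli (1/6)*sqrt(15) and (1/6)*sqrt(15).
The radius of convergence is the smallest modulus among the singular points: (1/6)*sqrt(15).
The factor ν**2 - 9*ν/11 + 5/12 splits as (ν - a)(ν - a') with a = (9/22) - ((1/66)*sqrt(1086))*i, a' = (9/22) + ((1/66)*sqrt(1086))*i. At the order-3 pole a set g(ν) = (ν - a)^3*f(ν) = [9*ν**2/19 - 11*ν/5 + 3/7] / (ν - a')^3.
Order-3 pole: residue = g''(a)/2; g''((9/22) - ((1/66)*sqrt(1086))*i) = -((4080610413/31546222120)*sqrt(1086))*i, so the residue is -((4080610413/63092444240)*sqrt(1086))*i.
The factor ν**2 - 9*ν/11 + 5/12 splits as (ν - a)(ν - a') with a = (9/22) + ((1/66)*sqrt(1086))*i, a' = (9/22) - ((1/66)*sqrt(1086))*i. At the order-3 pole a set g(ν) = (ν - a)^3*f(ν) = [9*ν**2/19 - 11*ν/5 + 3/7] / (ν - a')^3.
Order-3 pole: residue = g''(a)/2; g''((9/22) + ((1/66)*sqrt(1086))*i) = ((4080610413/31546222120)*sqrt(1086))*i, so the residue is ((4080610413/63092444240)*sqrt(1086))*i.
List the singular points by increasing real part (a conjugate pair: the negative imaginary part first).

Radius of convergence at 0: (1/6)*sqrt(15).
At (9/22) - ((1/66)*sqrt(1086))*i: a pole of order 3; residue -((4080610413/63092444240)*sqrt(1086))*i.
At (9/22) + ((1/66)*sqrt(1086))*i: a pole of order 3; residue ((4080610413/63092444240)*sqrt(1086))*i.


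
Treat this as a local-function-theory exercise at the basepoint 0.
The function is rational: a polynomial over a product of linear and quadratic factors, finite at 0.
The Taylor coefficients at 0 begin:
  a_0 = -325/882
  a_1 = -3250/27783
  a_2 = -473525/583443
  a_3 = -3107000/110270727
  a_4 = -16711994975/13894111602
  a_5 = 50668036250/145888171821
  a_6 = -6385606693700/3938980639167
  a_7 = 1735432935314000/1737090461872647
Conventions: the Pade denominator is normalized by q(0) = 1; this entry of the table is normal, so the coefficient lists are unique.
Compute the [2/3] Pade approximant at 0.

Taylor coefficients needed (read off): a_0 = -325/882, a_1 = -3250/27783, a_2 = -473525/583443, a_3 = -3107000/110270727, a_4 = -16711994975/13894111602, a_5 = 50668036250/145888171821.
Write the denominator as Q(ψ) = 1 + q1*ψ + q2*ψ^2 + q3*ψ^3. Requiring Q*f - P = O(ψ^6) with deg P <= 2 kills the coefficients of ψ^3..ψ^5 in Q*f:
  ψ^3: a_3 + q1*a_2 + q2*a_1 + q3*a_0 = 0, i.e. -3107000/110270727 + (-473525/583443)*q1 + (-3250/27783)*q2 + (-325/882)*q3 = 0.
  ψ^4: a_4 + q1*a_3 + q2*a_2 + q3*a_1 = 0, i.e. -16711994975/13894111602 + (-3107000/110270727)*q1 + (-473525/583443)*q2 + (-3250/27783)*q3 = 0.
  ψ^5: a_5 + q1*a_4 + q2*a_3 + q3*a_2 = 0, i.e. 50668036250/145888171821 + (-16711994975/13894111602)*q1 + (-3107000/110270727)*q2 + (-473525/583443)*q3 = 0.
Solving this linear system: q1 = -1943640/22810837, q2 = -13509526361/8622496386, q3 = 70843046690/116403701211.
The numerator is Q*f truncated at degree 2: P0 = a_0 = -325/882; P1 = a_1 + q1*a_0 = -1106881750/12933744579; P2 = a_2 + q1*a_1 + q2*a_0 = -11604684325/51734978316.

The Pade approximant has numerator coefficients [-325/882, -1106881750/12933744579, -11604684325/51734978316]; denominator coefficients [1, -1943640/22810837, -13509526361/8622496386, 70843046690/116403701211].


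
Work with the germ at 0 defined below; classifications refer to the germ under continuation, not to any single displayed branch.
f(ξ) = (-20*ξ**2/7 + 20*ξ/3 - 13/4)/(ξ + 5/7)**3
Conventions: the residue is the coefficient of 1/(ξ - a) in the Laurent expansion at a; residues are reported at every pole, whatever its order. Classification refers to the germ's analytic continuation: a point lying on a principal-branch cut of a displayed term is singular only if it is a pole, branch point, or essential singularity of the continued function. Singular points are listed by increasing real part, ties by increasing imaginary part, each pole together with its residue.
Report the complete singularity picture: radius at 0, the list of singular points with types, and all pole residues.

Radius of convergence at 0: 5/7.
At -5/7: a pole of order 3; residue -20/7.

Denominator factor (ξ + 5/7)^3: pole of order 3 at -5/7, modulus 5/7.
The radius of convergence is the smallest modulus among the singular points: 5/7.
At the order-3 pole -5/7 set g(ξ) = (ξ - (-5/7))^3*f(ξ) = -20*ξ**2/7 + 20*ξ/3 - 13/4.
Order-3 pole: residue = g''(a)/2; g''(-5/7) = -40/7, so the residue is -20/7.


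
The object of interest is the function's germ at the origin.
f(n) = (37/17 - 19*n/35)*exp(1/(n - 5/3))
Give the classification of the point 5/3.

The point is an essential singularity.

The exponent 1/(n - (5/3)) has a pole at 5/3, so exp(1/(n - (5/3))) takes every nonzero value near it: an essential singularity (not a pole of any order).


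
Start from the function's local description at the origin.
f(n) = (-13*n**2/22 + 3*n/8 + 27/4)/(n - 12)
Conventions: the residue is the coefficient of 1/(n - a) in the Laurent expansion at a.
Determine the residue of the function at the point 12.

The residue is -3249/44.

At the order-1 pole 12 set g(n) = (n - (12))*f(n) = -13*n**2/22 + 3*n/8 + 27/4.
Simple pole: residue = g(a) at a = 12, which is -3249/44.


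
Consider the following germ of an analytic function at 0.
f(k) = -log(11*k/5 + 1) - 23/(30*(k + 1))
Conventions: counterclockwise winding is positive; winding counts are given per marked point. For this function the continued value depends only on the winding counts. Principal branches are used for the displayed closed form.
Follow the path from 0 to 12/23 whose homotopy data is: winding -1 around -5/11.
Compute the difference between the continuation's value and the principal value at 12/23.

Continued minus principal equals (2)*pi*i.

The rational part is single-valued and drops out of the difference; each branch term changes only by its own monodromy.
(-1)*log(1 - k/(-5/11)): each positive loop around -5/11 adds 2*pi*i to the log, so winding -1 contributes (-1)*(-1)*2*pi*i = (2)*pi*i.
Summing the contributions at k = 12/23 gives (2)*pi*i.


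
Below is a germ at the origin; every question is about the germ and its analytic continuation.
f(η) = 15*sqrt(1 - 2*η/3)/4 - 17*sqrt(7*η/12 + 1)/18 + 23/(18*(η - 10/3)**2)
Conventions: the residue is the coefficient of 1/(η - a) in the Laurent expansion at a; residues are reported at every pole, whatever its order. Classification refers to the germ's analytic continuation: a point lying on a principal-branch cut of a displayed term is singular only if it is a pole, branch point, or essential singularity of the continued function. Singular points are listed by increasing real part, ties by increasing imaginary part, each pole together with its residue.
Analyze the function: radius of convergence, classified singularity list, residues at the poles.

Radius of convergence at 0: 3/2.
At -12/7: an algebraic (square-root) branch point.
At 3/2: an algebraic (square-root) branch point.
At 10/3: a pole of order 2; residue 0.

Denominator factor (η - 10/3)^2: pole of order 2 at 10/3, modulus 10/3.
Branch term (15/4)*sqrt(1 - η/(3/2)): its argument vanishes at η = 3/2, a square-root branch point, modulus 3/2.
Branch term (-17/18)*sqrt(1 - η/(-12/7)): its argument vanishes at η = -12/7, a square-root branch point, modulus 12/7.
The radius of convergence is the smallest modulus among the singular points: 3/2.
The branch terms are analytic at 10/3 and contribute nothing to the residue; only the rational part matters.
At the order-2 pole 10/3 set g(η) = (η - (10/3))^2*(rational part) = 23/18.
Order-2 pole: residue = g'(a); g'(10/3) = 0, so the residue is 0.
List the singular points by increasing real part (a conjugate pair: the negative imaginary part first).


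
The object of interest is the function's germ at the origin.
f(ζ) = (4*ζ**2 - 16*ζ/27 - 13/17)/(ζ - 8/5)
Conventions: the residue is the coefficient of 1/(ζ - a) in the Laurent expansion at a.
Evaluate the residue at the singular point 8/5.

The residue is 97849/11475.

At the order-1 pole 8/5 set g(ζ) = (ζ - (8/5))*f(ζ) = 4*ζ**2 - 16*ζ/27 - 13/17.
Simple pole: residue = g(a) at a = 8/5, which is 97849/11475.


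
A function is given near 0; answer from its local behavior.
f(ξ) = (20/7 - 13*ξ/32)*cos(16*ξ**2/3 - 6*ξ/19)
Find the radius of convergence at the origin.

The factor cos(16*ξ**2/3 - 6*ξ/19) is entire and contributes no finite singular point.
The polynomial part has no poles.
No finite singular points: the Taylor series at 0 converges everywhere.

The radius of convergence is infinite.


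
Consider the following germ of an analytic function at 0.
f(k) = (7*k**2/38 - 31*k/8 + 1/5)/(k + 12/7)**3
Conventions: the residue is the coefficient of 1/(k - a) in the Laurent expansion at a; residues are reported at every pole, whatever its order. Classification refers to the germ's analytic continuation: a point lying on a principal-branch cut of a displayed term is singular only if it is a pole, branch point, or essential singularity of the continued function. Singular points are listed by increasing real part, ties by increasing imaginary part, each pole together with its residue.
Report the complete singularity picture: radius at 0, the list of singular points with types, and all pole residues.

Denominator factor (k + 12/7)^3: pole of order 3 at -12/7, modulus 12/7.
The radius of convergence is the smallest modulus among the singular points: 12/7.
At the order-3 pole -12/7 set g(k) = (k - (-12/7))^3*f(k) = 7*k**2/38 - 31*k/8 + 1/5.
Order-3 pole: residue = g''(a)/2; g''(-12/7) = 7/19, so the residue is 7/38.

Radius of convergence at 0: 12/7.
At -12/7: a pole of order 3; residue 7/38.


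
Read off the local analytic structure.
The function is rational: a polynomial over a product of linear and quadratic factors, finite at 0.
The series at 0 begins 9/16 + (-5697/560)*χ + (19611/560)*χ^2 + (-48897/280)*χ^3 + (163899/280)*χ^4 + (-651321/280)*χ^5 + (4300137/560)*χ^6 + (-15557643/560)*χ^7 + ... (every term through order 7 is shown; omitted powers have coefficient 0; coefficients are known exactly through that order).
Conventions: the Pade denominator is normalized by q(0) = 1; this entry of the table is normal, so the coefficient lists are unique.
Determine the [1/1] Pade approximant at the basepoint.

Taylor coefficients needed (read off): a_0 = 9/16, a_1 = -5697/560, a_2 = 19611/560.
Write the denominator as Q(χ) = 1 + q1*χ. Requiring Q*f - P = O(χ^3) with deg P <= 1 kills the coefficients of χ^2..χ^2 in Q*f:
  χ^2: a_2 + q1*a_1 = 0, i.e. 19611/560 + (-5697/560)*q1 = 0.
Solving this linear system: q1 = 2179/633.
The numerator is Q*f truncated at degree 1: P0 = a_0 = 9/16; P1 = a_1 + q1*a_0 = -121659/14770.

The Pade approximant has numerator coefficients [9/16, -121659/14770]; denominator coefficients [1, 2179/633].


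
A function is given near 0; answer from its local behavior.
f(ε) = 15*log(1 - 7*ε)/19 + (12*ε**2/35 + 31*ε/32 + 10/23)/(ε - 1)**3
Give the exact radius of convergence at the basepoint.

The radius of convergence is 1/7.

Denominator factor (ε - 1)^3: pole of order 3 at 1, modulus 1.
Branch term (15/19)*log(1 - ε/(1/7)): its argument vanishes at ε = 1/7, a logarithmic branch point, modulus 1/7.
The radius of convergence is the smallest modulus among the singular points: 1/7.


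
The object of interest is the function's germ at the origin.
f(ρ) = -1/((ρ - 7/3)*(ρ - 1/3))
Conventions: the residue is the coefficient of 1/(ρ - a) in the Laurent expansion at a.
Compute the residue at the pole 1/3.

At the order-1 pole 1/3 set g(ρ) = (ρ - (1/3))*f(ρ) = -1/(ρ - 7/3).
Simple pole: residue = g(a) at a = 1/3, which is 1/2.

The residue is 1/2.


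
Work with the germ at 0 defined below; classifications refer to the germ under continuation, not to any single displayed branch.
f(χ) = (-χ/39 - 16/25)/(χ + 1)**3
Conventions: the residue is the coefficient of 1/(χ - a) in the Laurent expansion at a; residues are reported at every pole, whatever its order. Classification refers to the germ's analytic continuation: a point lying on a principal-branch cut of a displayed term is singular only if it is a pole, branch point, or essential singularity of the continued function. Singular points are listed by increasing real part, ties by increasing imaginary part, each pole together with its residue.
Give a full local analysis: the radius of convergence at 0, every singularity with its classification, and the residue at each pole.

Denominator factor (χ + 1)^3: pole of order 3 at -1, modulus 1.
The radius of convergence is the smallest modulus among the singular points: 1.
At the order-3 pole -1 set g(χ) = (χ - (-1))^3*f(χ) = -χ/39 - 16/25.
Order-3 pole: residue = g''(a)/2; g''(-1) = 0, so the residue is 0.

Radius of convergence at 0: 1.
At -1: a pole of order 3; residue 0.


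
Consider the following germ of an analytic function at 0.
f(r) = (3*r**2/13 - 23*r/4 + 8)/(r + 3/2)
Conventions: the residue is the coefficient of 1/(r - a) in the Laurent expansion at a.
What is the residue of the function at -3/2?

At the order-1 pole -3/2 set g(r) = (r - (-3/2))*f(r) = 3*r**2/13 - 23*r/4 + 8.
Simple pole: residue = g(a) at a = -3/2, which is 1783/104.

The residue is 1783/104.


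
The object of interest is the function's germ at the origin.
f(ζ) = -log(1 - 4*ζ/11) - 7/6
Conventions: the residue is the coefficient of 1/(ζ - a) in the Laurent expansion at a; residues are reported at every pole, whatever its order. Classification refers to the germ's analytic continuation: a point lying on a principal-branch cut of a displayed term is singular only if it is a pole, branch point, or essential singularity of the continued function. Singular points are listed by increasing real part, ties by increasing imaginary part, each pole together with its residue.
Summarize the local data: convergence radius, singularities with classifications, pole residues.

Branch term (-1)*log(1 - ζ/(11/4)): its argument vanishes at ζ = 11/4, a logarithmic branch point, modulus 11/4.
The radius of convergence is the smallest modulus among the singular points: 11/4.

Radius of convergence at 0: 11/4.
At 11/4: a logarithmic branch point.


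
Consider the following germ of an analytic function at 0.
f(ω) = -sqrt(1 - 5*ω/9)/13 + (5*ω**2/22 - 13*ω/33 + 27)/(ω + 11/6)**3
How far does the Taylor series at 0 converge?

Denominator factor (ω + 11/6)^3: pole of order 3 at -11/6, modulus 11/6.
Branch term (-1/13)*sqrt(1 - ω/(9/5)): its argument vanishes at ω = 9/5, a square-root branch point, modulus 9/5.
The radius of convergence is the smallest modulus among the singular points: 9/5.

The radius of convergence is 9/5.


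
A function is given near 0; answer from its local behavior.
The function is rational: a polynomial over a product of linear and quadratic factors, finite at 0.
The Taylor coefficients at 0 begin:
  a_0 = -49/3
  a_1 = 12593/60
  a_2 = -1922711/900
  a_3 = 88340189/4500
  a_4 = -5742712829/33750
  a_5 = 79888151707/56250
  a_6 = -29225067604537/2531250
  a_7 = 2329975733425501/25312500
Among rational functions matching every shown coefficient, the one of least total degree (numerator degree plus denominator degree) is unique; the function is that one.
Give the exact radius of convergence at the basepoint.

The radius of convergence is 1/7.

No rational of total degree below 5 reproduces all 8 coefficients; solving the [1/4] Pade equations on them gives f(r) = (-19*r/20 - 1)/((r + 1/7)**2*(r**2 - 3*r/5 + 3)), whose expansion matches every shown term.
Denominator factor (r + 1/7)^2: pole of order 2 at -1/7, modulus 1/7.
Denominator factor (r**2 - 3*r/5 + 3): discriminant -291/25, complex-conjugate roots (3/10) + ((1/10)*sqrt(291))*i and (3/10) - ((1/10)*sqrt(291))*i; poles of order 1, moduli sqrt(3) and sqrt(3).
The radius of convergence is the smallest modulus among the singular points: 1/7.


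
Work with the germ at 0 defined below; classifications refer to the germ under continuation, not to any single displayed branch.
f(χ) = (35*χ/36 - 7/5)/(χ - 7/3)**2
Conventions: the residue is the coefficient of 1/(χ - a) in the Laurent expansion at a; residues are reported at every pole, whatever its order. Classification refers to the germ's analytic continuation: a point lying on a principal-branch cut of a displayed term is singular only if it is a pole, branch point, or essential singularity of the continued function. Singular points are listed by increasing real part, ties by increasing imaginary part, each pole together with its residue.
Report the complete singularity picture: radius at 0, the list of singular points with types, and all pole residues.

Denominator factor (χ - 7/3)^2: pole of order 2 at 7/3, modulus 7/3.
The radius of convergence is the smallest modulus among the singular points: 7/3.
At the order-2 pole 7/3 set g(χ) = (χ - (7/3))^2*f(χ) = 35*χ/36 - 7/5.
Order-2 pole: residue = g'(a); g'(7/3) = 35/36, so the residue is 35/36.

Radius of convergence at 0: 7/3.
At 7/3: a pole of order 2; residue 35/36.
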